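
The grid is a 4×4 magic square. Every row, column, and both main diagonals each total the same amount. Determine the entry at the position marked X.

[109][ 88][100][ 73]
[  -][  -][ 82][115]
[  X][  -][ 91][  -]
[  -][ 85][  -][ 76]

70

Row 1 is complete and sums to 370; that is the magic constant.
Column 3 must total 370; the given cells sum to 273, so (4,3) = 97.
Column 4 must total 370; the given cells sum to 264, so (3,4) = 106.
The remaining cell in main diagonal is (2,2) = 370 − 276 = 94.
Row 2 must total 370; the given cells sum to 291, so (2,1) = 79.
The remaining cell in row 4 is (4,1) = 370 − 258 = 112.
Column 1 must total 370; the given cells sum to 300, so (3,1) = 70.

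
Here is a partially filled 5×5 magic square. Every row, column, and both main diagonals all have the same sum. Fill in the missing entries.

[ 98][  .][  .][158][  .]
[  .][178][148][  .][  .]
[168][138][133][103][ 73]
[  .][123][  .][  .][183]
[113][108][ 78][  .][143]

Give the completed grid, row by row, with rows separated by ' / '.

98 68 163 158 128 / 83 178 148 118 88 / 168 138 133 103 73 / 153 123 93 63 183 / 113 108 78 173 143

Row 3 is already complete: 168 + 138 + 133 + 103 + 73 = 615, so that is the magic constant.
The remaining cell in row 5 is (5,4) = 615 − 442 = 173.
Using column 2: 178 + 138 + 123 + 108 + ? → (1,2) = 615 − 547 = 68.
The remaining cell in main diagonal is (4,4) = 615 − 552 = 63.
From column 4, 615 − (158 + 103 + 63 + 173) gives (2,4) = 118.
Anti-diagonal: 118 + 133 + 123 + 113 + ? = 615, so (1,5) = 128.
Row 1 needs 615; the known cells sum to 452, so (1,3) = 163.
Using column 3: 163 + 148 + 133 + 78 + ? → (4,3) = 615 − 522 = 93.
Column 5: 128 + 73 + 183 + 143 + ? = 615, so (2,5) = 88.
The remaining cell in row 2 is (2,1) = 615 − 532 = 83.
Row 4 must total 615; the given cells sum to 462, so (4,1) = 153.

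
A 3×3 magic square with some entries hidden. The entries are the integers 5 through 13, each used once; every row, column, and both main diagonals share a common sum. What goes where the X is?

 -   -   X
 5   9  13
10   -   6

The entries are 5 through 13, which sum to 81, so each line sums to 81/3 = 27.
Row 3 needs 27; the known cells sum to 16, so (3,2) = 11.
From column 1, 27 − (5 + 10) gives (1,1) = 12.
Column 2: 9 + 11 + ? = 27, so (1,2) = 7.
Column 3 must total 27; the given cells sum to 19, so (1,3) = 8.

8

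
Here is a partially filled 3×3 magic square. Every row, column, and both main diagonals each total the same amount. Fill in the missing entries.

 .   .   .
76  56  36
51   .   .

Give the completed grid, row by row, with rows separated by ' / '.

Row 2 is already complete: 76 + 56 + 36 = 168, so that is the magic constant.
Column 1: 76 + 51 + ? = 168, so (1,1) = 41.
From main diagonal, 168 − (41 + 56) gives (3,3) = 71.
From anti-diagonal, 168 − (56 + 51) gives (1,3) = 61.
The remaining cell in row 1 is (1,2) = 168 − 102 = 66.
Row 3 needs 168; the known cells sum to 122, so (3,2) = 46.

41 66 61 / 76 56 36 / 51 46 71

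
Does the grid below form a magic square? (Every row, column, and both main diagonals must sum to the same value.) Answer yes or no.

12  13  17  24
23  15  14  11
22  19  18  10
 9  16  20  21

No — main diagonal sums to 66 but column 3 sums to 69.

Row 1: 12 + 13 + 17 + 24 = 66.
Row 2: 23 + 15 + 14 + 11 = 63.
Row 3: 22 + 19 + 18 + 10 = 69.
Row 4: 9 + 16 + 20 + 21 = 66.
Column 1: 12 + 23 + 22 + 9 = 66.
Column 2: 13 + 15 + 19 + 16 = 63.
Column 3: 17 + 14 + 18 + 20 = 69.
Column 4: 24 + 11 + 10 + 21 = 66.
Main diagonal: 12 + 15 + 18 + 21 = 66.
Anti-diagonal: 24 + 14 + 19 + 9 = 66.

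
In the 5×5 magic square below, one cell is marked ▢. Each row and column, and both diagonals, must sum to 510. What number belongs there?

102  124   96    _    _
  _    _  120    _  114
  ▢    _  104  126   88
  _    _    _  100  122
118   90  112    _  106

Row 5: 118 + 90 + 112 + 106 + ? = 510, so (5,4) = 84.
Column 3 must total 510; the given cells sum to 432, so (4,3) = 78.
The remaining cell in column 5 is (1,5) = 510 − 430 = 80.
The remaining cell in main diagonal is (2,2) = 510 − 412 = 98.
From row 1, 510 − (102 + 124 + 96 + 80) gives (1,4) = 108.
Using column 4: 108 + 126 + 100 + 84 + ? → (2,4) = 510 − 418 = 92.
Using anti-diagonal: 80 + 92 + 104 + 118 + ? → (4,2) = 510 − 394 = 116.
Row 2: 98 + 120 + 92 + 114 + ? = 510, so (2,1) = 86.
Row 4: 116 + 78 + 100 + 122 + ? = 510, so (4,1) = 94.
Column 1 needs 510; the known cells sum to 400, so (3,1) = 110.

110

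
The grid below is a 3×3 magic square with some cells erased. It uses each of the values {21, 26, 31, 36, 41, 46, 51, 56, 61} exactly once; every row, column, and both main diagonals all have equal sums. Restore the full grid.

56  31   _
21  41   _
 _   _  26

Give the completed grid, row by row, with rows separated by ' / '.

The 9 entries sum to 369, so each line sums to 369/3 = 123.
Row 1 needs 123; the known cells sum to 87, so (1,3) = 36.
Row 2 needs 123; the known cells sum to 62, so (2,3) = 61.
Column 1: 56 + 21 + ? = 123, so (3,1) = 46.
Column 2 needs 123; the known cells sum to 72, so (3,2) = 51.

56 31 36 / 21 41 61 / 46 51 26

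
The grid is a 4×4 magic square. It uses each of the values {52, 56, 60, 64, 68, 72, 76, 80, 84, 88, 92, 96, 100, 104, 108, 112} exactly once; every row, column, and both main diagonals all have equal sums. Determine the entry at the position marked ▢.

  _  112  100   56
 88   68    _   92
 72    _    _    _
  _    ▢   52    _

The 16 entries sum to 1312, so each line sums to 1312/4 = 328.
Using row 1: 112 + 100 + 56 + ? → (1,1) = 328 − 268 = 60.
Using row 2: 88 + 68 + 92 + ? → (2,3) = 328 − 248 = 80.
The remaining cell in column 1 is (4,1) = 328 − 220 = 108.
From column 3, 328 − (100 + 80 + 52) gives (3,3) = 96.
Main diagonal: 60 + 68 + 96 + ? = 328, so (4,4) = 104.
Anti-diagonal must total 328; the given cells sum to 244, so (3,2) = 84.
Using row 3: 72 + 84 + 96 + ? → (3,4) = 328 − 252 = 76.
From row 4, 328 − (108 + 52 + 104) gives (4,2) = 64.

64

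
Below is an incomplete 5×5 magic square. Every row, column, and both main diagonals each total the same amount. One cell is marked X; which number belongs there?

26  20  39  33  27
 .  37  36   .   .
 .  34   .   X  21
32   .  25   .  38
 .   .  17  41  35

Row 1 is complete and sums to 145; that is the magic constant.
From column 3, 145 − (39 + 36 + 25 + 17) gives (3,3) = 28.
The remaining cell in column 5 is (2,5) = 145 − 121 = 24.
Main diagonal needs 145; the known cells sum to 126, so (4,4) = 19.
Using row 4: 32 + 25 + 19 + 38 + ? → (4,2) = 145 − 114 = 31.
From column 2, 145 − (20 + 37 + 34 + 31) gives (5,2) = 23.
Row 5 must total 145; the given cells sum to 116, so (5,1) = 29.
The remaining cell in anti-diagonal is (2,4) = 145 − 115 = 30.
Row 2: 37 + 36 + 30 + 24 + ? = 145, so (2,1) = 18.
Using column 1: 26 + 18 + 32 + 29 + ? → (3,1) = 145 − 105 = 40.
Column 4 needs 145; the known cells sum to 123, so (3,4) = 22.

22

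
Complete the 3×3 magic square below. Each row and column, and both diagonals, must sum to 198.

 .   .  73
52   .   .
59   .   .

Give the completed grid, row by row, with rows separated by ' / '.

87 38 73 / 52 66 80 / 59 94 45

Column 1: 52 + 59 + ? = 198, so (1,1) = 87.
Using anti-diagonal: 73 + 59 + ? → (2,2) = 198 − 132 = 66.
Row 1 must total 198; the given cells sum to 160, so (1,2) = 38.
The remaining cell in row 2 is (2,3) = 198 − 118 = 80.
Using column 2: 38 + 66 + ? → (3,2) = 198 − 104 = 94.
Using column 3: 73 + 80 + ? → (3,3) = 198 − 153 = 45.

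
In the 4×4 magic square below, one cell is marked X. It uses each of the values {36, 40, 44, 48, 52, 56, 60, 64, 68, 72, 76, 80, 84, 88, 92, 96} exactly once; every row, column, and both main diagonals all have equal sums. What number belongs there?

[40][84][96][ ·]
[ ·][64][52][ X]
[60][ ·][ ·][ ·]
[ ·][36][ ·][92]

The 16 entries sum to 1056, so each line sums to 1056/4 = 264.
From row 1, 264 − (40 + 84 + 96) gives (1,4) = 44.
Column 2 needs 264; the known cells sum to 184, so (3,2) = 80.
Using main diagonal: 40 + 64 + 92 + ? → (3,3) = 264 − 196 = 68.
The remaining cell in anti-diagonal is (4,1) = 264 − 176 = 88.
From row 3, 264 − (60 + 80 + 68) gives (3,4) = 56.
Using row 4: 88 + 36 + 92 + ? → (4,3) = 264 − 216 = 48.
Using column 1: 40 + 60 + 88 + ? → (2,1) = 264 − 188 = 76.
Column 4 must total 264; the given cells sum to 192, so (2,4) = 72.

72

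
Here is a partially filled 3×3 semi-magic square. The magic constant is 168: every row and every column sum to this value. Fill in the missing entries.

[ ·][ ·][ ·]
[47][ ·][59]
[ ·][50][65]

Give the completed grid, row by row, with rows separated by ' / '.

68 56 44 / 47 62 59 / 53 50 65

Row 2: 47 + 59 + ? = 168, so (2,2) = 62.
Row 3 must total 168; the given cells sum to 115, so (3,1) = 53.
Column 1 must total 168; the given cells sum to 100, so (1,1) = 68.
Column 2 must total 168; the given cells sum to 112, so (1,2) = 56.
Column 3: 59 + 65 + ? = 168, so (1,3) = 44.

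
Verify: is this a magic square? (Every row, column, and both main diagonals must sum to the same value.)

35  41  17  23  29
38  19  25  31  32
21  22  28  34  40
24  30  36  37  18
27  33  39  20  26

Yes

Row 1: 35 + 41 + 17 + 23 + 29 = 145.
Row 2: 38 + 19 + 25 + 31 + 32 = 145.
Row 3: 21 + 22 + 28 + 34 + 40 = 145.
Row 4: 24 + 30 + 36 + 37 + 18 = 145.
Row 5: 27 + 33 + 39 + 20 + 26 = 145.
Column 1: 35 + 38 + 21 + 24 + 27 = 145.
Column 2: 41 + 19 + 22 + 30 + 33 = 145.
Column 3: 17 + 25 + 28 + 36 + 39 = 145.
Column 4: 23 + 31 + 34 + 37 + 20 = 145.
Column 5: 29 + 32 + 40 + 18 + 26 = 145.
Main diagonal: 35 + 19 + 28 + 37 + 26 = 145.
Anti-diagonal: 29 + 31 + 28 + 30 + 27 = 145.
All lines sum to 145.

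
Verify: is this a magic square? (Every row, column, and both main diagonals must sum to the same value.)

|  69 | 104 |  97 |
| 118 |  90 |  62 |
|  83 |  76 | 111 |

Row 1: 69 + 104 + 97 = 270.
Row 2: 118 + 90 + 62 = 270.
Row 3: 83 + 76 + 111 = 270.
Column 1: 69 + 118 + 83 = 270.
Column 2: 104 + 90 + 76 = 270.
Column 3: 97 + 62 + 111 = 270.
Main diagonal: 69 + 90 + 111 = 270.
Anti-diagonal: 97 + 90 + 83 = 270.
All lines sum to 270.

Yes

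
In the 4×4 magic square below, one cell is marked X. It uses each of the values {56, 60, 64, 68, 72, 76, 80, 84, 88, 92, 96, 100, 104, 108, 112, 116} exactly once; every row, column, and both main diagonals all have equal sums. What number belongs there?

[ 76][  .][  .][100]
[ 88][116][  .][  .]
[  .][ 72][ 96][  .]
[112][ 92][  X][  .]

The 16 entries sum to 1376, so each line sums to 1376/4 = 344.
The remaining cell in column 1 is (3,1) = 344 − 276 = 68.
Column 2: 116 + 72 + 92 + ? = 344, so (1,2) = 64.
Using main diagonal: 76 + 116 + 96 + ? → (4,4) = 344 − 288 = 56.
Using anti-diagonal: 100 + 72 + 112 + ? → (2,3) = 344 − 284 = 60.
The remaining cell in row 1 is (1,3) = 344 − 240 = 104.
Row 2 needs 344; the known cells sum to 264, so (2,4) = 80.
Row 3: 68 + 72 + 96 + ? = 344, so (3,4) = 108.
Row 4 needs 344; the known cells sum to 260, so (4,3) = 84.

84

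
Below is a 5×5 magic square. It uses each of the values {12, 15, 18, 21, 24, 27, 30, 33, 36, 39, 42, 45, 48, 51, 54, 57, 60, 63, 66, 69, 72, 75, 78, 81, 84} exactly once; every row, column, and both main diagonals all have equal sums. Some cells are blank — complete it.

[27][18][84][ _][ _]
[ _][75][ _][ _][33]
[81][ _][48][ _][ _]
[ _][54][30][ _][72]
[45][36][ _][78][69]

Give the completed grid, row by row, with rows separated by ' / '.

The 25 entries sum to 1200, so each line sums to 1200/5 = 240.
The remaining cell in row 5 is (5,3) = 240 − 228 = 12.
Column 2 must total 240; the given cells sum to 183, so (3,2) = 57.
From column 3, 240 − (84 + 48 + 30 + 12) gives (2,3) = 66.
Main diagonal: 27 + 75 + 48 + 69 + ? = 240, so (4,4) = 21.
The remaining cell in row 4 is (4,1) = 240 − 177 = 63.
The remaining cell in column 1 is (2,1) = 240 − 216 = 24.
From row 2, 240 − (24 + 75 + 66 + 33) gives (2,4) = 42.
The remaining cell in anti-diagonal is (1,5) = 240 − 189 = 51.
Row 1 needs 240; the known cells sum to 180, so (1,4) = 60.
Column 4 needs 240; the known cells sum to 201, so (3,4) = 39.
Using column 5: 51 + 33 + 72 + 69 + ? → (3,5) = 240 − 225 = 15.

27 18 84 60 51 / 24 75 66 42 33 / 81 57 48 39 15 / 63 54 30 21 72 / 45 36 12 78 69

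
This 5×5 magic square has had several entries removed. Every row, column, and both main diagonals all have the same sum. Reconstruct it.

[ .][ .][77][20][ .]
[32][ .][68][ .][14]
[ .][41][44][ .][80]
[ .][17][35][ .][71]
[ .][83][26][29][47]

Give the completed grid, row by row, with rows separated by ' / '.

56 59 77 20 38 / 32 50 68 86 14 / 23 41 44 62 80 / 74 17 35 53 71 / 65 83 26 29 47

Column 3 is already complete: 77 + 68 + 44 + 35 + 26 = 250, so that is the magic constant.
Row 5 needs 250; the known cells sum to 185, so (5,1) = 65.
Column 5 needs 250; the known cells sum to 212, so (1,5) = 38.
From anti-diagonal, 250 − (38 + 44 + 17 + 65) gives (2,4) = 86.
The remaining cell in row 2 is (2,2) = 250 − 200 = 50.
Column 2: 50 + 41 + 17 + 83 + ? = 250, so (1,2) = 59.
Row 1 needs 250; the known cells sum to 194, so (1,1) = 56.
Main diagonal: 56 + 50 + 44 + 47 + ? = 250, so (4,4) = 53.
Row 4 needs 250; the known cells sum to 176, so (4,1) = 74.
Column 1 must total 250; the given cells sum to 227, so (3,1) = 23.
Column 4 needs 250; the known cells sum to 188, so (3,4) = 62.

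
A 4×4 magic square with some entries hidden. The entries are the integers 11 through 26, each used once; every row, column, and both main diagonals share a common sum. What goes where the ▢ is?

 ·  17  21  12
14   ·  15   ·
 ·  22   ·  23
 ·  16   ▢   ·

20

The entries are 11 through 26, which sum to 296, so each line sums to 296/4 = 74.
Row 1 must total 74; the given cells sum to 50, so (1,1) = 24.
Column 2: 17 + 22 + 16 + ? = 74, so (2,2) = 19.
The remaining cell in anti-diagonal is (4,1) = 74 − 49 = 25.
From row 2, 74 − (14 + 19 + 15) gives (2,4) = 26.
From column 1, 74 − (24 + 14 + 25) gives (3,1) = 11.
Column 4 needs 74; the known cells sum to 61, so (4,4) = 13.
Using main diagonal: 24 + 19 + 13 + ? → (3,3) = 74 − 56 = 18.
Using row 4: 25 + 16 + 13 + ? → (4,3) = 74 − 54 = 20.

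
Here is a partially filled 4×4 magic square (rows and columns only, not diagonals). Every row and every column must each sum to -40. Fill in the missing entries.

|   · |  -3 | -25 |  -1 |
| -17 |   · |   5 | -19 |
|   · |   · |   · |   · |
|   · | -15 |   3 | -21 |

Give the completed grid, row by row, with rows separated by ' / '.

-11 -3 -25 -1 / -17 -9 5 -19 / -5 -13 -23 1 / -7 -15 3 -21

The remaining cell in row 1 is (1,1) = -40 − (-29) = -11.
From row 2, -40 − (-17 + 5 + (-19)) gives (2,2) = -9.
Using row 4: -15 + 3 + (-21) + ? → (4,1) = -40 − (-33) = -7.
From column 1, -40 − (-11 + (-17) + (-7)) gives (3,1) = -5.
The remaining cell in column 2 is (3,2) = -40 − (-27) = -13.
Column 3: -25 + 5 + 3 + ? = -40, so (3,3) = -23.
The remaining cell in column 4 is (3,4) = -40 − (-41) = 1.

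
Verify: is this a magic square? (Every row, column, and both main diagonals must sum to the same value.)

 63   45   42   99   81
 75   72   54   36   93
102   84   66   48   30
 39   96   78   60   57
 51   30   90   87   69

No — row 5 sums to 327 but column 1 sums to 330.

Row 1: 63 + 45 + 42 + 99 + 81 = 330.
Row 2: 75 + 72 + 54 + 36 + 93 = 330.
Row 3: 102 + 84 + 66 + 48 + 30 = 330.
Row 4: 39 + 96 + 78 + 60 + 57 = 330.
Row 5: 51 + 30 + 90 + 87 + 69 = 327.
Column 1: 63 + 75 + 102 + 39 + 51 = 330.
Column 2: 45 + 72 + 84 + 96 + 30 = 327.
Column 3: 42 + 54 + 66 + 78 + 90 = 330.
Column 4: 99 + 36 + 48 + 60 + 87 = 330.
Column 5: 81 + 93 + 30 + 57 + 69 = 330.
Main diagonal: 63 + 72 + 66 + 60 + 69 = 330.
Anti-diagonal: 81 + 36 + 66 + 96 + 51 = 330.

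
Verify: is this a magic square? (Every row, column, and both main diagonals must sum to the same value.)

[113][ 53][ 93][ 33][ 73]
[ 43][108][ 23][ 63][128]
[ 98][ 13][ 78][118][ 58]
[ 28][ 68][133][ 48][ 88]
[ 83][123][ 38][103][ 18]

Yes

Row 1: 113 + 53 + 93 + 33 + 73 = 365.
Row 2: 43 + 108 + 23 + 63 + 128 = 365.
Row 3: 98 + 13 + 78 + 118 + 58 = 365.
Row 4: 28 + 68 + 133 + 48 + 88 = 365.
Row 5: 83 + 123 + 38 + 103 + 18 = 365.
Column 1: 113 + 43 + 98 + 28 + 83 = 365.
Column 2: 53 + 108 + 13 + 68 + 123 = 365.
Column 3: 93 + 23 + 78 + 133 + 38 = 365.
Column 4: 33 + 63 + 118 + 48 + 103 = 365.
Column 5: 73 + 128 + 58 + 88 + 18 = 365.
Main diagonal: 113 + 108 + 78 + 48 + 18 = 365.
Anti-diagonal: 73 + 63 + 78 + 68 + 83 = 365.
All lines sum to 365.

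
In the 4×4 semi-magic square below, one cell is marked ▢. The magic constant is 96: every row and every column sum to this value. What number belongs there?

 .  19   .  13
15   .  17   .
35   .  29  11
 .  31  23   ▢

Row 3 must total 96; the given cells sum to 75, so (3,2) = 21.
The remaining cell in column 2 is (2,2) = 96 − 71 = 25.
Column 3 must total 96; the given cells sum to 69, so (1,3) = 27.
Row 1 needs 96; the known cells sum to 59, so (1,1) = 37.
Row 2 needs 96; the known cells sum to 57, so (2,4) = 39.
The remaining cell in column 1 is (4,1) = 96 − 87 = 9.
The remaining cell in column 4 is (4,4) = 96 − 63 = 33.

33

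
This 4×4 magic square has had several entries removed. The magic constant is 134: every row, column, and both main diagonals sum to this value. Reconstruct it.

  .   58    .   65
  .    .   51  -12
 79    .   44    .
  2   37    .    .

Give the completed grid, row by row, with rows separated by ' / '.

-19 58 30 65 / 72 23 51 -12 / 79 16 44 -5 / 2 37 9 86

Anti-diagonal must total 134; the given cells sum to 118, so (3,2) = 16.
Row 3: 79 + 16 + 44 + ? = 134, so (3,4) = -5.
The remaining cell in column 2 is (2,2) = 134 − 111 = 23.
Using column 4: 65 + (-12) + (-5) + ? → (4,4) = 134 − 48 = 86.
The remaining cell in main diagonal is (1,1) = 134 − 153 = -19.
Row 1 needs 134; the known cells sum to 104, so (1,3) = 30.
Row 2 needs 134; the known cells sum to 62, so (2,1) = 72.
Row 4 needs 134; the known cells sum to 125, so (4,3) = 9.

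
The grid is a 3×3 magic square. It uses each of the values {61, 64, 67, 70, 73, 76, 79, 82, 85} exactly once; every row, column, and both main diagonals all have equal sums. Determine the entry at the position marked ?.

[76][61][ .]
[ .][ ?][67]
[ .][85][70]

The 9 entries sum to 657, so each line sums to 657/3 = 219.
From row 1, 219 − (76 + 61) gives (1,3) = 82.
Row 3: 85 + 70 + ? = 219, so (3,1) = 64.
Column 1: 76 + 64 + ? = 219, so (2,1) = 79.
From column 2, 219 − (61 + 85) gives (2,2) = 73.

73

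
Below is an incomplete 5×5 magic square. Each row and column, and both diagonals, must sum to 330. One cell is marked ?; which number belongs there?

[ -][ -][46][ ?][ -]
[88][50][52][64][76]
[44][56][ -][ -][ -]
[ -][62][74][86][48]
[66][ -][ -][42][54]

58

Row 4: 62 + 74 + 86 + 48 + ? = 330, so (4,1) = 60.
The remaining cell in column 1 is (1,1) = 330 − 258 = 72.
Main diagonal must total 330; the given cells sum to 262, so (3,3) = 68.
From anti-diagonal, 330 − (64 + 68 + 62 + 66) gives (1,5) = 70.
Column 3 needs 330; the known cells sum to 240, so (5,3) = 90.
Column 5: 70 + 76 + 48 + 54 + ? = 330, so (3,5) = 82.
The remaining cell in row 3 is (3,4) = 330 − 250 = 80.
From row 5, 330 − (66 + 90 + 42 + 54) gives (5,2) = 78.
Column 2 must total 330; the given cells sum to 246, so (1,2) = 84.
The remaining cell in column 4 is (1,4) = 330 − 272 = 58.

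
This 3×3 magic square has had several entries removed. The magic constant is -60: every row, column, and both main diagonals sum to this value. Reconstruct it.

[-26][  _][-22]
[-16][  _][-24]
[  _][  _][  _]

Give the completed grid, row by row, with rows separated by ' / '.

-26 -12 -22 / -16 -20 -24 / -18 -28 -14

From row 1, -60 − (-26 + (-22)) gives (1,2) = -12.
Row 2: -16 + (-24) + ? = -60, so (2,2) = -20.
Using column 1: -26 + (-16) + ? → (3,1) = -60 − (-42) = -18.
Column 2 needs -60; the known cells sum to -32, so (3,2) = -28.
From column 3, -60 − (-22 + (-24)) gives (3,3) = -14.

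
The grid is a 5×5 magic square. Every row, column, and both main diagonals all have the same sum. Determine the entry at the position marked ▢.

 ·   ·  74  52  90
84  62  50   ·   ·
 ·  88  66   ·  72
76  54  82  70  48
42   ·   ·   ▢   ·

86

Row 4 is complete and sums to 330; that is the magic constant.
Using column 3: 74 + 50 + 66 + 82 + ? → (5,3) = 330 − 272 = 58.
From anti-diagonal, 330 − (90 + 66 + 54 + 42) gives (2,4) = 78.
Using row 2: 84 + 62 + 50 + 78 + ? → (2,5) = 330 − 274 = 56.
Using column 5: 90 + 56 + 72 + 48 + ? → (5,5) = 330 − 266 = 64.
Main diagonal needs 330; the known cells sum to 262, so (1,1) = 68.
From row 1, 330 − (68 + 74 + 52 + 90) gives (1,2) = 46.
From column 1, 330 − (68 + 84 + 76 + 42) gives (3,1) = 60.
Column 2 needs 330; the known cells sum to 250, so (5,2) = 80.
Row 3 must total 330; the given cells sum to 286, so (3,4) = 44.
Row 5: 42 + 80 + 58 + 64 + ? = 330, so (5,4) = 86.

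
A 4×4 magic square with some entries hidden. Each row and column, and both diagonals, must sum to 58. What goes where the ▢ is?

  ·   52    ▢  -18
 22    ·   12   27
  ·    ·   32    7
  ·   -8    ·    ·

From row 2, 58 − (22 + 12 + 27) gives (2,2) = -3.
Column 2 must total 58; the given cells sum to 41, so (3,2) = 17.
Column 4: -18 + 27 + 7 + ? = 58, so (4,4) = 42.
The remaining cell in main diagonal is (1,1) = 58 − 71 = -13.
Using anti-diagonal: -18 + 12 + 17 + ? → (4,1) = 58 − 11 = 47.
Using row 1: -13 + 52 + (-18) + ? → (1,3) = 58 − 21 = 37.

37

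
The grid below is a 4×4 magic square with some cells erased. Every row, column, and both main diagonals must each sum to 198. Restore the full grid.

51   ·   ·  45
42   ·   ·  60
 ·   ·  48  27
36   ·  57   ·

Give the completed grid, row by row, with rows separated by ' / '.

Using column 1: 51 + 42 + 36 + ? → (3,1) = 198 − 129 = 69.
Column 4 needs 198; the known cells sum to 132, so (4,4) = 66.
Main diagonal must total 198; the given cells sum to 165, so (2,2) = 33.
Using row 2: 42 + 33 + 60 + ? → (2,3) = 198 − 135 = 63.
From row 3, 198 − (69 + 48 + 27) gives (3,2) = 54.
Row 4: 36 + 57 + 66 + ? = 198, so (4,2) = 39.
Column 2: 33 + 54 + 39 + ? = 198, so (1,2) = 72.
Column 3 needs 198; the known cells sum to 168, so (1,3) = 30.

51 72 30 45 / 42 33 63 60 / 69 54 48 27 / 36 39 57 66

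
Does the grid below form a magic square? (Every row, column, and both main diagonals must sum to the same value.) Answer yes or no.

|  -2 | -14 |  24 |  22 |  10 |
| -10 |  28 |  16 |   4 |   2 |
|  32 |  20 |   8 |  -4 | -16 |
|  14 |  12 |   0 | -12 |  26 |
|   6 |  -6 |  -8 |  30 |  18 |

Row 1: -2 + (-14) + 24 + 22 + 10 = 40.
Row 2: -10 + 28 + 16 + 4 + 2 = 40.
Row 3: 32 + 20 + 8 + (-4) + (-16) = 40.
Row 4: 14 + 12 + 0 + (-12) + 26 = 40.
Row 5: 6 + (-6) + (-8) + 30 + 18 = 40.
Column 1: -2 + (-10) + 32 + 14 + 6 = 40.
Column 2: -14 + 28 + 20 + 12 + (-6) = 40.
Column 3: 24 + 16 + 8 + 0 + (-8) = 40.
Column 4: 22 + 4 + (-4) + (-12) + 30 = 40.
Column 5: 10 + 2 + (-16) + 26 + 18 = 40.
Main diagonal: -2 + 28 + 8 + (-12) + 18 = 40.
Anti-diagonal: 10 + 4 + 8 + 12 + 6 = 40.
All lines sum to 40.

Yes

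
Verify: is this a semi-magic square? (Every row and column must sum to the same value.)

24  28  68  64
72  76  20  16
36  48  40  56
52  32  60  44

Row 1: 24 + 28 + 68 + 64 = 184.
Row 2: 72 + 76 + 20 + 16 = 184.
Row 3: 36 + 48 + 40 + 56 = 180.
Row 4: 52 + 32 + 60 + 44 = 188.
Column 1: 24 + 72 + 36 + 52 = 184.
Column 2: 28 + 76 + 48 + 32 = 184.
Column 3: 68 + 20 + 40 + 60 = 188.
Column 4: 64 + 16 + 56 + 44 = 180.

No — column 4 sums to 180 but column 2 sums to 184.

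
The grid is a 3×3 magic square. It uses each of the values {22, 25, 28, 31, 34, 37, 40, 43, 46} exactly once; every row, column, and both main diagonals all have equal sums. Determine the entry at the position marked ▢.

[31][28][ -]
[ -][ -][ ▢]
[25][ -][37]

The 9 entries sum to 306, so each line sums to 306/3 = 102.
Row 1 must total 102; the given cells sum to 59, so (1,3) = 43.
Row 3 must total 102; the given cells sum to 62, so (3,2) = 40.
Column 1 must total 102; the given cells sum to 56, so (2,1) = 46.
The remaining cell in column 2 is (2,2) = 102 − 68 = 34.
The remaining cell in column 3 is (2,3) = 102 − 80 = 22.

22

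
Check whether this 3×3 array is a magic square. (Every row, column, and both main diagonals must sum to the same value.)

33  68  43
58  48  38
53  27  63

Row 1: 33 + 68 + 43 = 144.
Row 2: 58 + 48 + 38 = 144.
Row 3: 53 + 27 + 63 = 143.
Column 1: 33 + 58 + 53 = 144.
Column 2: 68 + 48 + 27 = 143.
Column 3: 43 + 38 + 63 = 144.
Main diagonal: 33 + 48 + 63 = 144.
Anti-diagonal: 43 + 48 + 53 = 144.

No — main diagonal sums to 144 but column 2 sums to 143.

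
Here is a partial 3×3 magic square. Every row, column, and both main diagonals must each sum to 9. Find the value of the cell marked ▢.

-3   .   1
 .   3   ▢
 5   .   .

-1

Row 1 needs 9; the known cells sum to -2, so (1,2) = 11.
Using column 1: -3 + 5 + ? → (2,1) = 9 − 2 = 7.
Using column 2: 11 + 3 + ? → (3,2) = 9 − 14 = -5.
Main diagonal must total 9; the given cells sum to 0, so (3,3) = 9.
Row 2 needs 9; the known cells sum to 10, so (2,3) = -1.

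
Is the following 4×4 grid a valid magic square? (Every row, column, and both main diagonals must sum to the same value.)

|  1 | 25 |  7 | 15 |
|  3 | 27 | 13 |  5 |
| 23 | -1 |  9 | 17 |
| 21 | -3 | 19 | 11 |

Row 1: 1 + 25 + 7 + 15 = 48.
Row 2: 3 + 27 + 13 + 5 = 48.
Row 3: 23 + (-1) + 9 + 17 = 48.
Row 4: 21 + (-3) + 19 + 11 = 48.
Column 1: 1 + 3 + 23 + 21 = 48.
Column 2: 25 + 27 + (-1) + (-3) = 48.
Column 3: 7 + 13 + 9 + 19 = 48.
Column 4: 15 + 5 + 17 + 11 = 48.
Main diagonal: 1 + 27 + 9 + 11 = 48.
Anti-diagonal: 15 + 13 + (-1) + 21 = 48.
All lines sum to 48.

Yes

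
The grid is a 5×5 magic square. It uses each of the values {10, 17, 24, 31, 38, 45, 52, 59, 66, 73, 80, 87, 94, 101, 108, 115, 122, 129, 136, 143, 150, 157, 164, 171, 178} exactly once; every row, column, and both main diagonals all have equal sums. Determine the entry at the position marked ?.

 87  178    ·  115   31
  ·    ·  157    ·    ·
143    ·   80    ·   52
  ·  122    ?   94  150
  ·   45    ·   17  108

38

The 25 entries sum to 2350, so each line sums to 2350/5 = 470.
Row 1 must total 470; the given cells sum to 411, so (1,3) = 59.
Using column 5: 31 + 52 + 150 + 108 + ? → (2,5) = 470 − 341 = 129.
Main diagonal needs 470; the known cells sum to 369, so (2,2) = 101.
From column 2, 470 − (178 + 101 + 122 + 45) gives (3,2) = 24.
Row 3: 143 + 24 + 80 + 52 + ? = 470, so (3,4) = 171.
Column 4 must total 470; the given cells sum to 397, so (2,4) = 73.
Anti-diagonal: 31 + 73 + 80 + 122 + ? = 470, so (5,1) = 164.
Row 2 must total 470; the given cells sum to 460, so (2,1) = 10.
Row 5 needs 470; the known cells sum to 334, so (5,3) = 136.
The remaining cell in column 1 is (4,1) = 470 − 404 = 66.
The remaining cell in column 3 is (4,3) = 470 − 432 = 38.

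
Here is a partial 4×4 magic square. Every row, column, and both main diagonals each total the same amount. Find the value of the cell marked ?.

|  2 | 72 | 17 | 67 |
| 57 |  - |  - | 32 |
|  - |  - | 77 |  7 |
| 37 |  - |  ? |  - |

Row 1 is complete and sums to 158; that is the magic constant.
From column 1, 158 − (2 + 57 + 37) gives (3,1) = 62.
From column 4, 158 − (67 + 32 + 7) gives (4,4) = 52.
Main diagonal: 2 + 77 + 52 + ? = 158, so (2,2) = 27.
Using row 2: 57 + 27 + 32 + ? → (2,3) = 158 − 116 = 42.
Row 3 must total 158; the given cells sum to 146, so (3,2) = 12.
Column 2 must total 158; the given cells sum to 111, so (4,2) = 47.
The remaining cell in column 3 is (4,3) = 158 − 136 = 22.

22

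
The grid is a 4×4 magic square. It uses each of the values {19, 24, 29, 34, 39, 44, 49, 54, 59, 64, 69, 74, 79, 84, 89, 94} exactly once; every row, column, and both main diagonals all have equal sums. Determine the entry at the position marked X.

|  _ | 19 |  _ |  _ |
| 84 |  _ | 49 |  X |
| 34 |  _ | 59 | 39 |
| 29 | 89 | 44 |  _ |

The 16 entries sum to 904, so each line sums to 904/4 = 226.
Row 3: 34 + 59 + 39 + ? = 226, so (3,2) = 94.
From row 4, 226 − (29 + 89 + 44) gives (4,4) = 64.
Column 1 needs 226; the known cells sum to 147, so (1,1) = 79.
Using column 2: 19 + 94 + 89 + ? → (2,2) = 226 − 202 = 24.
Using column 3: 49 + 59 + 44 + ? → (1,3) = 226 − 152 = 74.
Anti-diagonal must total 226; the given cells sum to 172, so (1,4) = 54.
Row 2 must total 226; the given cells sum to 157, so (2,4) = 69.

69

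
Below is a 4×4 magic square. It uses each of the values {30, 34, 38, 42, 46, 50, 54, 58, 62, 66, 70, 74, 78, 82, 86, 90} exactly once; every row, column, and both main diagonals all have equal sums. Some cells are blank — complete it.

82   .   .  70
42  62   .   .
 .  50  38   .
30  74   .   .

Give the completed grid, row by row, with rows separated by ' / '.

The 16 entries sum to 960, so each line sums to 960/4 = 240.
Column 1 needs 240; the known cells sum to 154, so (3,1) = 86.
The remaining cell in column 2 is (1,2) = 240 − 186 = 54.
The remaining cell in main diagonal is (4,4) = 240 − 182 = 58.
Using anti-diagonal: 70 + 50 + 30 + ? → (2,3) = 240 − 150 = 90.
Using row 1: 82 + 54 + 70 + ? → (1,3) = 240 − 206 = 34.
Row 2 needs 240; the known cells sum to 194, so (2,4) = 46.
Row 3 must total 240; the given cells sum to 174, so (3,4) = 66.
Row 4: 30 + 74 + 58 + ? = 240, so (4,3) = 78.

82 54 34 70 / 42 62 90 46 / 86 50 38 66 / 30 74 78 58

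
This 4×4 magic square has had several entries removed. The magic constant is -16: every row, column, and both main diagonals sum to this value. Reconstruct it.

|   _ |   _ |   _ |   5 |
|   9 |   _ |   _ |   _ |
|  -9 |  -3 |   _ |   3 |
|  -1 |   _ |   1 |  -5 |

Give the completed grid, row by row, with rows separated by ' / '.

Row 3 must total -16; the given cells sum to -9, so (3,3) = -7.
From row 4, -16 − (-1 + 1 + (-5)) gives (4,2) = -11.
Column 1 needs -16; the known cells sum to -1, so (1,1) = -15.
The remaining cell in column 4 is (2,4) = -16 − 3 = -19.
The remaining cell in main diagonal is (2,2) = -16 − (-27) = 11.
Using anti-diagonal: 5 + (-3) + (-1) + ? → (2,3) = -16 − 1 = -17.
The remaining cell in column 2 is (1,2) = -16 − (-3) = -13.
Using column 3: -17 + (-7) + 1 + ? → (1,3) = -16 − (-23) = 7.

-15 -13 7 5 / 9 11 -17 -19 / -9 -3 -7 3 / -1 -11 1 -5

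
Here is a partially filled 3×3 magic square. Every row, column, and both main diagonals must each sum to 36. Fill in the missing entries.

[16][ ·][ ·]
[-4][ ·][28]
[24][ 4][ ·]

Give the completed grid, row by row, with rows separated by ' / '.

16 20 0 / -4 12 28 / 24 4 8

Row 2: -4 + 28 + ? = 36, so (2,2) = 12.
From row 3, 36 − (24 + 4) gives (3,3) = 8.
Column 2: 12 + 4 + ? = 36, so (1,2) = 20.
Column 3 needs 36; the known cells sum to 36, so (1,3) = 0.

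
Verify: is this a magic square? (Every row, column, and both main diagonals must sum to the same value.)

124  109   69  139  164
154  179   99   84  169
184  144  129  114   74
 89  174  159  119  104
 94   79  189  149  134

Row 1: 124 + 109 + 69 + 139 + 164 = 605.
Row 2: 154 + 179 + 99 + 84 + 169 = 685.
Row 3: 184 + 144 + 129 + 114 + 74 = 645.
Row 4: 89 + 174 + 159 + 119 + 104 = 645.
Row 5: 94 + 79 + 189 + 149 + 134 = 645.
Column 1: 124 + 154 + 184 + 89 + 94 = 645.
Column 2: 109 + 179 + 144 + 174 + 79 = 685.
Column 3: 69 + 99 + 129 + 159 + 189 = 645.
Column 4: 139 + 84 + 114 + 119 + 149 = 605.
Column 5: 164 + 169 + 74 + 104 + 134 = 645.
Main diagonal: 124 + 179 + 129 + 119 + 134 = 685.
Anti-diagonal: 164 + 84 + 129 + 174 + 94 = 645.

No — row 1 sums to 605 but column 5 sums to 645.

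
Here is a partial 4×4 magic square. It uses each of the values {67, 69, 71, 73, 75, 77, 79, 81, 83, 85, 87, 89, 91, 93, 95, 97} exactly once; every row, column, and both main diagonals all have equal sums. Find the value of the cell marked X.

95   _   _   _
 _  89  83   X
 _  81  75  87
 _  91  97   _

The 16 entries sum to 1312, so each line sums to 1312/4 = 328.
The remaining cell in row 3 is (3,1) = 328 − 243 = 85.
Using column 2: 89 + 81 + 91 + ? → (1,2) = 328 − 261 = 67.
Column 3 needs 328; the known cells sum to 255, so (1,3) = 73.
Main diagonal: 95 + 89 + 75 + ? = 328, so (4,4) = 69.
Row 1: 95 + 67 + 73 + ? = 328, so (1,4) = 93.
Row 4 needs 328; the known cells sum to 257, so (4,1) = 71.
From column 1, 328 − (95 + 85 + 71) gives (2,1) = 77.
Using column 4: 93 + 87 + 69 + ? → (2,4) = 328 − 249 = 79.

79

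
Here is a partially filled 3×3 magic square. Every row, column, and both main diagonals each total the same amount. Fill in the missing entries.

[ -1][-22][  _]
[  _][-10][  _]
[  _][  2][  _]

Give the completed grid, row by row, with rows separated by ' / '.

Column 2 is already complete: -22 + -10 + 2 = -30, so that is the magic constant.
The remaining cell in row 1 is (1,3) = -30 − (-23) = -7.
From main diagonal, -30 − (-1 + (-10)) gives (3,3) = -19.
Using anti-diagonal: -7 + (-10) + ? → (3,1) = -30 − (-17) = -13.
From column 1, -30 − (-1 + (-13)) gives (2,1) = -16.
Using column 3: -7 + (-19) + ? → (2,3) = -30 − (-26) = -4.

-1 -22 -7 / -16 -10 -4 / -13 2 -19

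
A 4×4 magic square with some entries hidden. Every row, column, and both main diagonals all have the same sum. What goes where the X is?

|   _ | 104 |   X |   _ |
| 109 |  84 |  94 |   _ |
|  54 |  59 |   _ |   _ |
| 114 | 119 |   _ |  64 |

74

Column 2 is complete and sums to 366; that is the magic constant.
Row 2: 109 + 84 + 94 + ? = 366, so (2,4) = 79.
The remaining cell in row 4 is (4,3) = 366 − 297 = 69.
Column 1: 109 + 54 + 114 + ? = 366, so (1,1) = 89.
From main diagonal, 366 − (89 + 84 + 64) gives (3,3) = 129.
From anti-diagonal, 366 − (94 + 59 + 114) gives (1,4) = 99.
Row 1: 89 + 104 + 99 + ? = 366, so (1,3) = 74.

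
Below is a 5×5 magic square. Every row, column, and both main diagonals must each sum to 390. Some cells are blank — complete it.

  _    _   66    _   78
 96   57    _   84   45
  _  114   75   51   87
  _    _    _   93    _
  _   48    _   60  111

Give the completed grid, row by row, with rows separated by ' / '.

The remaining cell in row 2 is (2,3) = 390 − 282 = 108.
Row 3: 114 + 75 + 51 + 87 + ? = 390, so (3,1) = 63.
The remaining cell in column 4 is (1,4) = 390 − 288 = 102.
The remaining cell in column 5 is (4,5) = 390 − 321 = 69.
Main diagonal needs 390; the known cells sum to 336, so (1,1) = 54.
The remaining cell in row 1 is (1,2) = 390 − 300 = 90.
The remaining cell in column 2 is (4,2) = 390 − 309 = 81.
Anti-diagonal needs 390; the known cells sum to 318, so (5,1) = 72.
Row 5 needs 390; the known cells sum to 291, so (5,3) = 99.
The remaining cell in column 1 is (4,1) = 390 − 285 = 105.
Column 3: 66 + 108 + 75 + 99 + ? = 390, so (4,3) = 42.

54 90 66 102 78 / 96 57 108 84 45 / 63 114 75 51 87 / 105 81 42 93 69 / 72 48 99 60 111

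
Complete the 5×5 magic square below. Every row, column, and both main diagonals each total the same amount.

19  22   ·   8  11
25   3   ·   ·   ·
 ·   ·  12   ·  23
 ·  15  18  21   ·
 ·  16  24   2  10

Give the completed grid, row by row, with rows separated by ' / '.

19 22 5 8 11 / 25 3 6 14 17 / 1 9 12 20 23 / 7 15 18 21 4 / 13 16 24 2 10

Main diagonal is already complete: 19 + 3 + 12 + 21 + 10 = 65, so that is the magic constant.
Row 1: 19 + 22 + 8 + 11 + ? = 65, so (1,3) = 5.
From row 5, 65 − (16 + 24 + 2 + 10) gives (5,1) = 13.
Using column 2: 22 + 3 + 15 + 16 + ? → (3,2) = 65 − 56 = 9.
Using column 3: 5 + 12 + 18 + 24 + ? → (2,3) = 65 − 59 = 6.
The remaining cell in anti-diagonal is (2,4) = 65 − 51 = 14.
Row 2 must total 65; the given cells sum to 48, so (2,5) = 17.
Column 4: 8 + 14 + 21 + 2 + ? = 65, so (3,4) = 20.
Column 5 needs 65; the known cells sum to 61, so (4,5) = 4.
Using row 3: 9 + 12 + 20 + 23 + ? → (3,1) = 65 − 64 = 1.
Using row 4: 15 + 18 + 21 + 4 + ? → (4,1) = 65 − 58 = 7.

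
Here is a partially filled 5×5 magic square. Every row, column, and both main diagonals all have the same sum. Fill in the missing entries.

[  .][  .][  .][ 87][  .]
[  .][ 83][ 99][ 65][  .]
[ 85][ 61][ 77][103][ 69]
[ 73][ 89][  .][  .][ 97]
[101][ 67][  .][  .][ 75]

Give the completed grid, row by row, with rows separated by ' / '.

79 95 71 87 63 / 57 83 99 65 91 / 85 61 77 103 69 / 73 89 55 81 97 / 101 67 93 59 75

Row 3 is already complete: 85 + 61 + 77 + 103 + 69 = 395, so that is the magic constant.
Column 2 needs 395; the known cells sum to 300, so (1,2) = 95.
From anti-diagonal, 395 − (65 + 77 + 89 + 101) gives (1,5) = 63.
From column 5, 395 − (63 + 69 + 97 + 75) gives (2,5) = 91.
From row 2, 395 − (83 + 99 + 65 + 91) gives (2,1) = 57.
Using column 1: 57 + 85 + 73 + 101 + ? → (1,1) = 395 − 316 = 79.
Main diagonal needs 395; the known cells sum to 314, so (4,4) = 81.
Using row 1: 79 + 95 + 87 + 63 + ? → (1,3) = 395 − 324 = 71.
Row 4 must total 395; the given cells sum to 340, so (4,3) = 55.
Column 3: 71 + 99 + 77 + 55 + ? = 395, so (5,3) = 93.
Column 4 needs 395; the known cells sum to 336, so (5,4) = 59.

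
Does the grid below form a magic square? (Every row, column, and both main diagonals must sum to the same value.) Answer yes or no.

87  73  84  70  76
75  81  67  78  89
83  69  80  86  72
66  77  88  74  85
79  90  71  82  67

Row 1: 87 + 73 + 84 + 70 + 76 = 390.
Row 2: 75 + 81 + 67 + 78 + 89 = 390.
Row 3: 83 + 69 + 80 + 86 + 72 = 390.
Row 4: 66 + 77 + 88 + 74 + 85 = 390.
Row 5: 79 + 90 + 71 + 82 + 67 = 389.
Column 1: 87 + 75 + 83 + 66 + 79 = 390.
Column 2: 73 + 81 + 69 + 77 + 90 = 390.
Column 3: 84 + 67 + 80 + 88 + 71 = 390.
Column 4: 70 + 78 + 86 + 74 + 82 = 390.
Column 5: 76 + 89 + 72 + 85 + 67 = 389.
Main diagonal: 87 + 81 + 80 + 74 + 67 = 389.
Anti-diagonal: 76 + 78 + 80 + 77 + 79 = 390.

No — row 3 sums to 390 but row 5 sums to 389.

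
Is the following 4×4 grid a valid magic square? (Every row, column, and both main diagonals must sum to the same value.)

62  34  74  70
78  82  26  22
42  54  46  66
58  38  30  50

No — row 2 sums to 208 but row 1 sums to 240.

Row 1: 62 + 34 + 74 + 70 = 240.
Row 2: 78 + 82 + 26 + 22 = 208.
Row 3: 42 + 54 + 46 + 66 = 208.
Row 4: 58 + 38 + 30 + 50 = 176.
Column 1: 62 + 78 + 42 + 58 = 240.
Column 2: 34 + 82 + 54 + 38 = 208.
Column 3: 74 + 26 + 46 + 30 = 176.
Column 4: 70 + 22 + 66 + 50 = 208.
Main diagonal: 62 + 82 + 46 + 50 = 240.
Anti-diagonal: 70 + 26 + 54 + 58 = 208.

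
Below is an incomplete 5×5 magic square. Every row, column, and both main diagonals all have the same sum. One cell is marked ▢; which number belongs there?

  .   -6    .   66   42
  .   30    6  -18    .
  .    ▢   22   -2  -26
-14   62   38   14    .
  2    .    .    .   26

46

Anti-diagonal is complete and sums to 110; that is the magic constant.
Row 4: -14 + 62 + 38 + 14 + ? = 110, so (4,5) = 10.
Column 4 must total 110; the given cells sum to 60, so (5,4) = 50.
Column 5 must total 110; the given cells sum to 52, so (2,5) = 58.
The remaining cell in main diagonal is (1,1) = 110 − 92 = 18.
Row 1: 18 + (-6) + 66 + 42 + ? = 110, so (1,3) = -10.
Using row 2: 30 + 6 + (-18) + 58 + ? → (2,1) = 110 − 76 = 34.
Column 1 must total 110; the given cells sum to 40, so (3,1) = 70.
Using column 3: -10 + 6 + 22 + 38 + ? → (5,3) = 110 − 56 = 54.
Row 3: 70 + 22 + (-2) + (-26) + ? = 110, so (3,2) = 46.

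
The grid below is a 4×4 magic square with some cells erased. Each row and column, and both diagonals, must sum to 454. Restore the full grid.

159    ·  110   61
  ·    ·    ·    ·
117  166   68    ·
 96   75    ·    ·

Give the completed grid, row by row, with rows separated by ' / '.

159 124 110 61 / 82 89 131 152 / 117 166 68 103 / 96 75 145 138

Row 1: 159 + 110 + 61 + ? = 454, so (1,2) = 124.
Using row 3: 117 + 166 + 68 + ? → (3,4) = 454 − 351 = 103.
From column 1, 454 − (159 + 117 + 96) gives (2,1) = 82.
Column 2: 124 + 166 + 75 + ? = 454, so (2,2) = 89.
Main diagonal must total 454; the given cells sum to 316, so (4,4) = 138.
Anti-diagonal must total 454; the given cells sum to 323, so (2,3) = 131.
Row 2: 82 + 89 + 131 + ? = 454, so (2,4) = 152.
The remaining cell in row 4 is (4,3) = 454 − 309 = 145.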